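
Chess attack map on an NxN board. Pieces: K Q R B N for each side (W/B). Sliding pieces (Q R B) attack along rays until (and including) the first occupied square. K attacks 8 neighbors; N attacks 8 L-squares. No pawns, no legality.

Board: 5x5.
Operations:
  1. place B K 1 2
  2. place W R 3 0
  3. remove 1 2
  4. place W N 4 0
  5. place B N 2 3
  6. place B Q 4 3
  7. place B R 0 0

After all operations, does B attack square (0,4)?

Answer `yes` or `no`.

Op 1: place BK@(1,2)
Op 2: place WR@(3,0)
Op 3: remove (1,2)
Op 4: place WN@(4,0)
Op 5: place BN@(2,3)
Op 6: place BQ@(4,3)
Op 7: place BR@(0,0)
Per-piece attacks for B:
  BR@(0,0): attacks (0,1) (0,2) (0,3) (0,4) (1,0) (2,0) (3,0) [ray(1,0) blocked at (3,0)]
  BN@(2,3): attacks (4,4) (0,4) (3,1) (4,2) (1,1) (0,2)
  BQ@(4,3): attacks (4,4) (4,2) (4,1) (4,0) (3,3) (2,3) (3,4) (3,2) (2,1) (1,0) [ray(0,-1) blocked at (4,0); ray(-1,0) blocked at (2,3)]
B attacks (0,4): yes

Answer: yes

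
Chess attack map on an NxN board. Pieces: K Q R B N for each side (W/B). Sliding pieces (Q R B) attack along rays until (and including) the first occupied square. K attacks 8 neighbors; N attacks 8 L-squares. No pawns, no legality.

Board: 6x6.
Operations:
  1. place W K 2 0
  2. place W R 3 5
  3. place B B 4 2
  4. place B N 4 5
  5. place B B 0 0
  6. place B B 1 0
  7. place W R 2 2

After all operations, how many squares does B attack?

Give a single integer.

Answer: 14

Derivation:
Op 1: place WK@(2,0)
Op 2: place WR@(3,5)
Op 3: place BB@(4,2)
Op 4: place BN@(4,5)
Op 5: place BB@(0,0)
Op 6: place BB@(1,0)
Op 7: place WR@(2,2)
Per-piece attacks for B:
  BB@(0,0): attacks (1,1) (2,2) [ray(1,1) blocked at (2,2)]
  BB@(1,0): attacks (2,1) (3,2) (4,3) (5,4) (0,1)
  BB@(4,2): attacks (5,3) (5,1) (3,3) (2,4) (1,5) (3,1) (2,0) [ray(-1,-1) blocked at (2,0)]
  BN@(4,5): attacks (5,3) (3,3) (2,4)
Union (14 distinct): (0,1) (1,1) (1,5) (2,0) (2,1) (2,2) (2,4) (3,1) (3,2) (3,3) (4,3) (5,1) (5,3) (5,4)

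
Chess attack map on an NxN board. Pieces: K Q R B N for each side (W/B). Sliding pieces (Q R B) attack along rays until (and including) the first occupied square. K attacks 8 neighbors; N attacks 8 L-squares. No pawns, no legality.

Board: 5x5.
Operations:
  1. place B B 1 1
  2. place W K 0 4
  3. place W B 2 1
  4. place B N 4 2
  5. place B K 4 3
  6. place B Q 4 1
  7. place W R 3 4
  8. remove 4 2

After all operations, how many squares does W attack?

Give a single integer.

Answer: 13

Derivation:
Op 1: place BB@(1,1)
Op 2: place WK@(0,4)
Op 3: place WB@(2,1)
Op 4: place BN@(4,2)
Op 5: place BK@(4,3)
Op 6: place BQ@(4,1)
Op 7: place WR@(3,4)
Op 8: remove (4,2)
Per-piece attacks for W:
  WK@(0,4): attacks (0,3) (1,4) (1,3)
  WB@(2,1): attacks (3,2) (4,3) (3,0) (1,2) (0,3) (1,0) [ray(1,1) blocked at (4,3)]
  WR@(3,4): attacks (3,3) (3,2) (3,1) (3,0) (4,4) (2,4) (1,4) (0,4) [ray(-1,0) blocked at (0,4)]
Union (13 distinct): (0,3) (0,4) (1,0) (1,2) (1,3) (1,4) (2,4) (3,0) (3,1) (3,2) (3,3) (4,3) (4,4)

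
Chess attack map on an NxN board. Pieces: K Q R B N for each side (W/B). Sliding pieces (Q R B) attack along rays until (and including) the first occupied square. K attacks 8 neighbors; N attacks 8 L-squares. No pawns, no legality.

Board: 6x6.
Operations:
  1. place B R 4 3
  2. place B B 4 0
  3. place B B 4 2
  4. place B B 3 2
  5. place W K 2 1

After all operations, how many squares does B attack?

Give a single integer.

Op 1: place BR@(4,3)
Op 2: place BB@(4,0)
Op 3: place BB@(4,2)
Op 4: place BB@(3,2)
Op 5: place WK@(2,1)
Per-piece attacks for B:
  BB@(3,2): attacks (4,3) (4,1) (5,0) (2,3) (1,4) (0,5) (2,1) [ray(1,1) blocked at (4,3); ray(-1,-1) blocked at (2,1)]
  BB@(4,0): attacks (5,1) (3,1) (2,2) (1,3) (0,4)
  BB@(4,2): attacks (5,3) (5,1) (3,3) (2,4) (1,5) (3,1) (2,0)
  BR@(4,3): attacks (4,4) (4,5) (4,2) (5,3) (3,3) (2,3) (1,3) (0,3) [ray(0,-1) blocked at (4,2)]
Union (21 distinct): (0,3) (0,4) (0,5) (1,3) (1,4) (1,5) (2,0) (2,1) (2,2) (2,3) (2,4) (3,1) (3,3) (4,1) (4,2) (4,3) (4,4) (4,5) (5,0) (5,1) (5,3)

Answer: 21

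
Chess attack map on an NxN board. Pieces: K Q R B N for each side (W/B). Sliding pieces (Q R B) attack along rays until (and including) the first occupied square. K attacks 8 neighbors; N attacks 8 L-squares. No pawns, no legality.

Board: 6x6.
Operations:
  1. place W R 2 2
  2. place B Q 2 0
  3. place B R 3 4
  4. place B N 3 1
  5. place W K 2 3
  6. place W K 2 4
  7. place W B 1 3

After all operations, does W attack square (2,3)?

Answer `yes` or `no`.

Answer: yes

Derivation:
Op 1: place WR@(2,2)
Op 2: place BQ@(2,0)
Op 3: place BR@(3,4)
Op 4: place BN@(3,1)
Op 5: place WK@(2,3)
Op 6: place WK@(2,4)
Op 7: place WB@(1,3)
Per-piece attacks for W:
  WB@(1,3): attacks (2,4) (2,2) (0,4) (0,2) [ray(1,1) blocked at (2,4); ray(1,-1) blocked at (2,2)]
  WR@(2,2): attacks (2,3) (2,1) (2,0) (3,2) (4,2) (5,2) (1,2) (0,2) [ray(0,1) blocked at (2,3); ray(0,-1) blocked at (2,0)]
  WK@(2,3): attacks (2,4) (2,2) (3,3) (1,3) (3,4) (3,2) (1,4) (1,2)
  WK@(2,4): attacks (2,5) (2,3) (3,4) (1,4) (3,5) (3,3) (1,5) (1,3)
W attacks (2,3): yes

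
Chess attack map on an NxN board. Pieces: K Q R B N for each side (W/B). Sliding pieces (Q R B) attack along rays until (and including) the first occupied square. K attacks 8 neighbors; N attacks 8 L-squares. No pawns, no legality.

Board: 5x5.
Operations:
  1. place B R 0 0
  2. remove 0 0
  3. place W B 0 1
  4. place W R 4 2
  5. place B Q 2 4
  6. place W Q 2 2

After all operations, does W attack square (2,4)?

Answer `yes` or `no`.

Op 1: place BR@(0,0)
Op 2: remove (0,0)
Op 3: place WB@(0,1)
Op 4: place WR@(4,2)
Op 5: place BQ@(2,4)
Op 6: place WQ@(2,2)
Per-piece attacks for W:
  WB@(0,1): attacks (1,2) (2,3) (3,4) (1,0)
  WQ@(2,2): attacks (2,3) (2,4) (2,1) (2,0) (3,2) (4,2) (1,2) (0,2) (3,3) (4,4) (3,1) (4,0) (1,3) (0,4) (1,1) (0,0) [ray(0,1) blocked at (2,4); ray(1,0) blocked at (4,2)]
  WR@(4,2): attacks (4,3) (4,4) (4,1) (4,0) (3,2) (2,2) [ray(-1,0) blocked at (2,2)]
W attacks (2,4): yes

Answer: yes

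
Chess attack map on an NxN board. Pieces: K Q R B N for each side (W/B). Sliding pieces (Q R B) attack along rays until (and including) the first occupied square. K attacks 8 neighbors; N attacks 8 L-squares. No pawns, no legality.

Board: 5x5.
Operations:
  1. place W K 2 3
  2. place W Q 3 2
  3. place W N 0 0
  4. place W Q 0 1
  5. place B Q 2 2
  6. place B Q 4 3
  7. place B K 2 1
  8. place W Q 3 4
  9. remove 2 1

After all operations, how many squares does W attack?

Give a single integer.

Op 1: place WK@(2,3)
Op 2: place WQ@(3,2)
Op 3: place WN@(0,0)
Op 4: place WQ@(0,1)
Op 5: place BQ@(2,2)
Op 6: place BQ@(4,3)
Op 7: place BK@(2,1)
Op 8: place WQ@(3,4)
Op 9: remove (2,1)
Per-piece attacks for W:
  WN@(0,0): attacks (1,2) (2,1)
  WQ@(0,1): attacks (0,2) (0,3) (0,4) (0,0) (1,1) (2,1) (3,1) (4,1) (1,2) (2,3) (1,0) [ray(0,-1) blocked at (0,0); ray(1,1) blocked at (2,3)]
  WK@(2,3): attacks (2,4) (2,2) (3,3) (1,3) (3,4) (3,2) (1,4) (1,2)
  WQ@(3,2): attacks (3,3) (3,4) (3,1) (3,0) (4,2) (2,2) (4,3) (4,1) (2,3) (2,1) (1,0) [ray(0,1) blocked at (3,4); ray(-1,0) blocked at (2,2); ray(1,1) blocked at (4,3); ray(-1,1) blocked at (2,3)]
  WQ@(3,4): attacks (3,3) (3,2) (4,4) (2,4) (1,4) (0,4) (4,3) (2,3) [ray(0,-1) blocked at (3,2); ray(1,-1) blocked at (4,3); ray(-1,-1) blocked at (2,3)]
Union (22 distinct): (0,0) (0,2) (0,3) (0,4) (1,0) (1,1) (1,2) (1,3) (1,4) (2,1) (2,2) (2,3) (2,4) (3,0) (3,1) (3,2) (3,3) (3,4) (4,1) (4,2) (4,3) (4,4)

Answer: 22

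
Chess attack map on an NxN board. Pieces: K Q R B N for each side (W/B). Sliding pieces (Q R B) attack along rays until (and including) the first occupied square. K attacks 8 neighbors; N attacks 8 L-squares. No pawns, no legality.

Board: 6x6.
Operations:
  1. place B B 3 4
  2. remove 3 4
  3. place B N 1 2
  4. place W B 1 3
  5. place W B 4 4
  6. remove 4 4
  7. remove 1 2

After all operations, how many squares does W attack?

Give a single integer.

Op 1: place BB@(3,4)
Op 2: remove (3,4)
Op 3: place BN@(1,2)
Op 4: place WB@(1,3)
Op 5: place WB@(4,4)
Op 6: remove (4,4)
Op 7: remove (1,2)
Per-piece attacks for W:
  WB@(1,3): attacks (2,4) (3,5) (2,2) (3,1) (4,0) (0,4) (0,2)
Union (7 distinct): (0,2) (0,4) (2,2) (2,4) (3,1) (3,5) (4,0)

Answer: 7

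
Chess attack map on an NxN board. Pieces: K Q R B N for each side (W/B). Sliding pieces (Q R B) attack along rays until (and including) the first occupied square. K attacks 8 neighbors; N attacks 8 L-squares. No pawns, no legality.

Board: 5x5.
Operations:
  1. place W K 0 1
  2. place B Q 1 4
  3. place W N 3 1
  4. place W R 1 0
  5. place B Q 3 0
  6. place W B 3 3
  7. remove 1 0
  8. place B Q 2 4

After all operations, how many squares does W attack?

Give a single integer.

Op 1: place WK@(0,1)
Op 2: place BQ@(1,4)
Op 3: place WN@(3,1)
Op 4: place WR@(1,0)
Op 5: place BQ@(3,0)
Op 6: place WB@(3,3)
Op 7: remove (1,0)
Op 8: place BQ@(2,4)
Per-piece attacks for W:
  WK@(0,1): attacks (0,2) (0,0) (1,1) (1,2) (1,0)
  WN@(3,1): attacks (4,3) (2,3) (1,2) (1,0)
  WB@(3,3): attacks (4,4) (4,2) (2,4) (2,2) (1,1) (0,0) [ray(-1,1) blocked at (2,4)]
Union (11 distinct): (0,0) (0,2) (1,0) (1,1) (1,2) (2,2) (2,3) (2,4) (4,2) (4,3) (4,4)

Answer: 11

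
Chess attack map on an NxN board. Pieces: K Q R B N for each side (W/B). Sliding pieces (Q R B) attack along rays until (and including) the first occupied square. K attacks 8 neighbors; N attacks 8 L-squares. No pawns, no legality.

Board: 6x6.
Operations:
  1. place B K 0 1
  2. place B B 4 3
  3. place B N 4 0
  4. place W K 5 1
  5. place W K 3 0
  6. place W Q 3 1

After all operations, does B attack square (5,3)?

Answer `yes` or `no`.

Answer: no

Derivation:
Op 1: place BK@(0,1)
Op 2: place BB@(4,3)
Op 3: place BN@(4,0)
Op 4: place WK@(5,1)
Op 5: place WK@(3,0)
Op 6: place WQ@(3,1)
Per-piece attacks for B:
  BK@(0,1): attacks (0,2) (0,0) (1,1) (1,2) (1,0)
  BN@(4,0): attacks (5,2) (3,2) (2,1)
  BB@(4,3): attacks (5,4) (5,2) (3,4) (2,5) (3,2) (2,1) (1,0)
B attacks (5,3): no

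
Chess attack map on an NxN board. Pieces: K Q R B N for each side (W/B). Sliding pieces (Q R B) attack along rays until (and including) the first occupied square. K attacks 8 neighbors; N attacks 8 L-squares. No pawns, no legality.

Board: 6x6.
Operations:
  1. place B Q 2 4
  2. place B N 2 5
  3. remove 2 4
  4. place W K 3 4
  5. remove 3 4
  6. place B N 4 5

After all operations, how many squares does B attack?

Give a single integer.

Op 1: place BQ@(2,4)
Op 2: place BN@(2,5)
Op 3: remove (2,4)
Op 4: place WK@(3,4)
Op 5: remove (3,4)
Op 6: place BN@(4,5)
Per-piece attacks for B:
  BN@(2,5): attacks (3,3) (4,4) (1,3) (0,4)
  BN@(4,5): attacks (5,3) (3,3) (2,4)
Union (6 distinct): (0,4) (1,3) (2,4) (3,3) (4,4) (5,3)

Answer: 6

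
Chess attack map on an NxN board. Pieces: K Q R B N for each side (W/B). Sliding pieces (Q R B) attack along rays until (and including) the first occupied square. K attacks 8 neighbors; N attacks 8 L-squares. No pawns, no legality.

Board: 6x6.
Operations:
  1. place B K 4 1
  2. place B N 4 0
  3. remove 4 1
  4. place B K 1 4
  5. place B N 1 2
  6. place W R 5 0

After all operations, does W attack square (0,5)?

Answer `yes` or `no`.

Answer: no

Derivation:
Op 1: place BK@(4,1)
Op 2: place BN@(4,0)
Op 3: remove (4,1)
Op 4: place BK@(1,4)
Op 5: place BN@(1,2)
Op 6: place WR@(5,0)
Per-piece attacks for W:
  WR@(5,0): attacks (5,1) (5,2) (5,3) (5,4) (5,5) (4,0) [ray(-1,0) blocked at (4,0)]
W attacks (0,5): no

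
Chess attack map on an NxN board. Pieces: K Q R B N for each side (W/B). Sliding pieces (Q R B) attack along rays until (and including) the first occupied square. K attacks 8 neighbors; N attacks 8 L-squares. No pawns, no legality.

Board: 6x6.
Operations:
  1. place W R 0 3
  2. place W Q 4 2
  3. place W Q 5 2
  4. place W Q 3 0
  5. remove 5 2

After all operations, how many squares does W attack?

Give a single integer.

Op 1: place WR@(0,3)
Op 2: place WQ@(4,2)
Op 3: place WQ@(5,2)
Op 4: place WQ@(3,0)
Op 5: remove (5,2)
Per-piece attacks for W:
  WR@(0,3): attacks (0,4) (0,5) (0,2) (0,1) (0,0) (1,3) (2,3) (3,3) (4,3) (5,3)
  WQ@(3,0): attacks (3,1) (3,2) (3,3) (3,4) (3,5) (4,0) (5,0) (2,0) (1,0) (0,0) (4,1) (5,2) (2,1) (1,2) (0,3) [ray(-1,1) blocked at (0,3)]
  WQ@(4,2): attacks (4,3) (4,4) (4,5) (4,1) (4,0) (5,2) (3,2) (2,2) (1,2) (0,2) (5,3) (5,1) (3,3) (2,4) (1,5) (3,1) (2,0)
Union (29 distinct): (0,0) (0,1) (0,2) (0,3) (0,4) (0,5) (1,0) (1,2) (1,3) (1,5) (2,0) (2,1) (2,2) (2,3) (2,4) (3,1) (3,2) (3,3) (3,4) (3,5) (4,0) (4,1) (4,3) (4,4) (4,5) (5,0) (5,1) (5,2) (5,3)

Answer: 29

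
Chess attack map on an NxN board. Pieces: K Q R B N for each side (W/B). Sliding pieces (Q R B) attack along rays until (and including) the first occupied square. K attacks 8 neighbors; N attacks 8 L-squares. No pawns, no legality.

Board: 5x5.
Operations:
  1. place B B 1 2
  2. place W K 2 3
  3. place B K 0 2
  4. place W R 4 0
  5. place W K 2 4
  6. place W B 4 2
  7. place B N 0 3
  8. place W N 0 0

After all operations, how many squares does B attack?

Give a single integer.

Op 1: place BB@(1,2)
Op 2: place WK@(2,3)
Op 3: place BK@(0,2)
Op 4: place WR@(4,0)
Op 5: place WK@(2,4)
Op 6: place WB@(4,2)
Op 7: place BN@(0,3)
Op 8: place WN@(0,0)
Per-piece attacks for B:
  BK@(0,2): attacks (0,3) (0,1) (1,2) (1,3) (1,1)
  BN@(0,3): attacks (2,4) (1,1) (2,2)
  BB@(1,2): attacks (2,3) (2,1) (3,0) (0,3) (0,1) [ray(1,1) blocked at (2,3); ray(-1,1) blocked at (0,3)]
Union (10 distinct): (0,1) (0,3) (1,1) (1,2) (1,3) (2,1) (2,2) (2,3) (2,4) (3,0)

Answer: 10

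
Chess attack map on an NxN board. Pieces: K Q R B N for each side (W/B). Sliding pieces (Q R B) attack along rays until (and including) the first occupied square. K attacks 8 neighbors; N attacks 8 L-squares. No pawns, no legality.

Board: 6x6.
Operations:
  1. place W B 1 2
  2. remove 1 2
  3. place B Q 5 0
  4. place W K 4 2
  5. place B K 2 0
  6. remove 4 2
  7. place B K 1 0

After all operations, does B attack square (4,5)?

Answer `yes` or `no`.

Op 1: place WB@(1,2)
Op 2: remove (1,2)
Op 3: place BQ@(5,0)
Op 4: place WK@(4,2)
Op 5: place BK@(2,0)
Op 6: remove (4,2)
Op 7: place BK@(1,0)
Per-piece attacks for B:
  BK@(1,0): attacks (1,1) (2,0) (0,0) (2,1) (0,1)
  BK@(2,0): attacks (2,1) (3,0) (1,0) (3,1) (1,1)
  BQ@(5,0): attacks (5,1) (5,2) (5,3) (5,4) (5,5) (4,0) (3,0) (2,0) (4,1) (3,2) (2,3) (1,4) (0,5) [ray(-1,0) blocked at (2,0)]
B attacks (4,5): no

Answer: no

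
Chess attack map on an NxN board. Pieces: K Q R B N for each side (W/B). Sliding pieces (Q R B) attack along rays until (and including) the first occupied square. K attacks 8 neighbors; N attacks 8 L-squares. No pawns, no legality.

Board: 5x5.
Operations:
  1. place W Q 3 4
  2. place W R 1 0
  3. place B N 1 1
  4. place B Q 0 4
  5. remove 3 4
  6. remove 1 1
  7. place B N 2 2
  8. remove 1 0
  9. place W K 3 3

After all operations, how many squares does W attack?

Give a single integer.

Op 1: place WQ@(3,4)
Op 2: place WR@(1,0)
Op 3: place BN@(1,1)
Op 4: place BQ@(0,4)
Op 5: remove (3,4)
Op 6: remove (1,1)
Op 7: place BN@(2,2)
Op 8: remove (1,0)
Op 9: place WK@(3,3)
Per-piece attacks for W:
  WK@(3,3): attacks (3,4) (3,2) (4,3) (2,3) (4,4) (4,2) (2,4) (2,2)
Union (8 distinct): (2,2) (2,3) (2,4) (3,2) (3,4) (4,2) (4,3) (4,4)

Answer: 8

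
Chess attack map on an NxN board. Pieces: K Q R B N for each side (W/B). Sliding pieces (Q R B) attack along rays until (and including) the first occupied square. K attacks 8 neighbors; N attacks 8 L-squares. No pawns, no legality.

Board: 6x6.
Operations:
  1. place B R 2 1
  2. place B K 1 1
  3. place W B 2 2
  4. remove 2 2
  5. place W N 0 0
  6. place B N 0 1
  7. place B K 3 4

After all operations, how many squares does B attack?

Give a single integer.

Op 1: place BR@(2,1)
Op 2: place BK@(1,1)
Op 3: place WB@(2,2)
Op 4: remove (2,2)
Op 5: place WN@(0,0)
Op 6: place BN@(0,1)
Op 7: place BK@(3,4)
Per-piece attacks for B:
  BN@(0,1): attacks (1,3) (2,2) (2,0)
  BK@(1,1): attacks (1,2) (1,0) (2,1) (0,1) (2,2) (2,0) (0,2) (0,0)
  BR@(2,1): attacks (2,2) (2,3) (2,4) (2,5) (2,0) (3,1) (4,1) (5,1) (1,1) [ray(-1,0) blocked at (1,1)]
  BK@(3,4): attacks (3,5) (3,3) (4,4) (2,4) (4,5) (4,3) (2,5) (2,3)
Union (21 distinct): (0,0) (0,1) (0,2) (1,0) (1,1) (1,2) (1,3) (2,0) (2,1) (2,2) (2,3) (2,4) (2,5) (3,1) (3,3) (3,5) (4,1) (4,3) (4,4) (4,5) (5,1)

Answer: 21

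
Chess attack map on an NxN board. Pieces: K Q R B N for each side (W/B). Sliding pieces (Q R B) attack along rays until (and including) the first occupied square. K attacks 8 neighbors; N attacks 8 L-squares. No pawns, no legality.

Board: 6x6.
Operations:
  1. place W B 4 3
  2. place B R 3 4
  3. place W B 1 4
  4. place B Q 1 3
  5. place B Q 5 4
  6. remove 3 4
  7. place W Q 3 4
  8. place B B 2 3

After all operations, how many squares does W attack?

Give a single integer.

Answer: 19

Derivation:
Op 1: place WB@(4,3)
Op 2: place BR@(3,4)
Op 3: place WB@(1,4)
Op 4: place BQ@(1,3)
Op 5: place BQ@(5,4)
Op 6: remove (3,4)
Op 7: place WQ@(3,4)
Op 8: place BB@(2,3)
Per-piece attacks for W:
  WB@(1,4): attacks (2,5) (2,3) (0,5) (0,3) [ray(1,-1) blocked at (2,3)]
  WQ@(3,4): attacks (3,5) (3,3) (3,2) (3,1) (3,0) (4,4) (5,4) (2,4) (1,4) (4,5) (4,3) (2,5) (2,3) [ray(1,0) blocked at (5,4); ray(-1,0) blocked at (1,4); ray(1,-1) blocked at (4,3); ray(-1,-1) blocked at (2,3)]
  WB@(4,3): attacks (5,4) (5,2) (3,4) (3,2) (2,1) (1,0) [ray(1,1) blocked at (5,4); ray(-1,1) blocked at (3,4)]
Union (19 distinct): (0,3) (0,5) (1,0) (1,4) (2,1) (2,3) (2,4) (2,5) (3,0) (3,1) (3,2) (3,3) (3,4) (3,5) (4,3) (4,4) (4,5) (5,2) (5,4)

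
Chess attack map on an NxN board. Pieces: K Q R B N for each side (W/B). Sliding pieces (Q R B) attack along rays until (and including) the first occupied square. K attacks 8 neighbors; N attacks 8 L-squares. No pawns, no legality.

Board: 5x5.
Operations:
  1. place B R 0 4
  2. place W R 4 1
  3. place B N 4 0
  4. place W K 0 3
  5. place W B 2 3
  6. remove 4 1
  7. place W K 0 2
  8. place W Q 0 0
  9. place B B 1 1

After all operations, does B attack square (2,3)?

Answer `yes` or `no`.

Answer: no

Derivation:
Op 1: place BR@(0,4)
Op 2: place WR@(4,1)
Op 3: place BN@(4,0)
Op 4: place WK@(0,3)
Op 5: place WB@(2,3)
Op 6: remove (4,1)
Op 7: place WK@(0,2)
Op 8: place WQ@(0,0)
Op 9: place BB@(1,1)
Per-piece attacks for B:
  BR@(0,4): attacks (0,3) (1,4) (2,4) (3,4) (4,4) [ray(0,-1) blocked at (0,3)]
  BB@(1,1): attacks (2,2) (3,3) (4,4) (2,0) (0,2) (0,0) [ray(-1,1) blocked at (0,2); ray(-1,-1) blocked at (0,0)]
  BN@(4,0): attacks (3,2) (2,1)
B attacks (2,3): no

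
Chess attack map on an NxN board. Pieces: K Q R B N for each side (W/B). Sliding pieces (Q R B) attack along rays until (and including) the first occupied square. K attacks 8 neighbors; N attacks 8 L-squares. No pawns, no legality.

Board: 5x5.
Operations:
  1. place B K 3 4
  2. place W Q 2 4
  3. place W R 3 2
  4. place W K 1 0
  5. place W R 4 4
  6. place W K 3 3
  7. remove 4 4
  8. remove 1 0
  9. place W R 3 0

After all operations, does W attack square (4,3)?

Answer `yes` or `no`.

Answer: yes

Derivation:
Op 1: place BK@(3,4)
Op 2: place WQ@(2,4)
Op 3: place WR@(3,2)
Op 4: place WK@(1,0)
Op 5: place WR@(4,4)
Op 6: place WK@(3,3)
Op 7: remove (4,4)
Op 8: remove (1,0)
Op 9: place WR@(3,0)
Per-piece attacks for W:
  WQ@(2,4): attacks (2,3) (2,2) (2,1) (2,0) (3,4) (1,4) (0,4) (3,3) (1,3) (0,2) [ray(1,0) blocked at (3,4); ray(1,-1) blocked at (3,3)]
  WR@(3,0): attacks (3,1) (3,2) (4,0) (2,0) (1,0) (0,0) [ray(0,1) blocked at (3,2)]
  WR@(3,2): attacks (3,3) (3,1) (3,0) (4,2) (2,2) (1,2) (0,2) [ray(0,1) blocked at (3,3); ray(0,-1) blocked at (3,0)]
  WK@(3,3): attacks (3,4) (3,2) (4,3) (2,3) (4,4) (4,2) (2,4) (2,2)
W attacks (4,3): yes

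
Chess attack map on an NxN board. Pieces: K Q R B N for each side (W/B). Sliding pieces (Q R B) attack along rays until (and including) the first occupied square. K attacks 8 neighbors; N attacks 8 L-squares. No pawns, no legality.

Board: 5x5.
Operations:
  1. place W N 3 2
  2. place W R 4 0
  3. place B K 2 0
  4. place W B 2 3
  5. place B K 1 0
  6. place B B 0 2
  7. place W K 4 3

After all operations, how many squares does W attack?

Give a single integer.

Op 1: place WN@(3,2)
Op 2: place WR@(4,0)
Op 3: place BK@(2,0)
Op 4: place WB@(2,3)
Op 5: place BK@(1,0)
Op 6: place BB@(0,2)
Op 7: place WK@(4,3)
Per-piece attacks for W:
  WB@(2,3): attacks (3,4) (3,2) (1,4) (1,2) (0,1) [ray(1,-1) blocked at (3,2)]
  WN@(3,2): attacks (4,4) (2,4) (1,3) (4,0) (2,0) (1,1)
  WR@(4,0): attacks (4,1) (4,2) (4,3) (3,0) (2,0) [ray(0,1) blocked at (4,3); ray(-1,0) blocked at (2,0)]
  WK@(4,3): attacks (4,4) (4,2) (3,3) (3,4) (3,2)
Union (16 distinct): (0,1) (1,1) (1,2) (1,3) (1,4) (2,0) (2,4) (3,0) (3,2) (3,3) (3,4) (4,0) (4,1) (4,2) (4,3) (4,4)

Answer: 16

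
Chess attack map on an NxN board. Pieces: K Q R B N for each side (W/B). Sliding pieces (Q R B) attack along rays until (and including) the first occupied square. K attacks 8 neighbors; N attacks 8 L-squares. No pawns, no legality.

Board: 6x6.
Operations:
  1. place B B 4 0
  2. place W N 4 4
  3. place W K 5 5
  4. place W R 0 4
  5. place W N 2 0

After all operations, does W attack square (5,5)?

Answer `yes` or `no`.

Answer: no

Derivation:
Op 1: place BB@(4,0)
Op 2: place WN@(4,4)
Op 3: place WK@(5,5)
Op 4: place WR@(0,4)
Op 5: place WN@(2,0)
Per-piece attacks for W:
  WR@(0,4): attacks (0,5) (0,3) (0,2) (0,1) (0,0) (1,4) (2,4) (3,4) (4,4) [ray(1,0) blocked at (4,4)]
  WN@(2,0): attacks (3,2) (4,1) (1,2) (0,1)
  WN@(4,4): attacks (2,5) (5,2) (3,2) (2,3)
  WK@(5,5): attacks (5,4) (4,5) (4,4)
W attacks (5,5): no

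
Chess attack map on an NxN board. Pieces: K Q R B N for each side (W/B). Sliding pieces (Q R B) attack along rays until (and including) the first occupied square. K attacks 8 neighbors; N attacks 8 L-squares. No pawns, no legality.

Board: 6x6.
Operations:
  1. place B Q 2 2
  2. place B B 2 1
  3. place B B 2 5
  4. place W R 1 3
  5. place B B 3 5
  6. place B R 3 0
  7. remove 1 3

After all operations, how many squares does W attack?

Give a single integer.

Answer: 0

Derivation:
Op 1: place BQ@(2,2)
Op 2: place BB@(2,1)
Op 3: place BB@(2,5)
Op 4: place WR@(1,3)
Op 5: place BB@(3,5)
Op 6: place BR@(3,0)
Op 7: remove (1,3)
Per-piece attacks for W:
Union (0 distinct): (none)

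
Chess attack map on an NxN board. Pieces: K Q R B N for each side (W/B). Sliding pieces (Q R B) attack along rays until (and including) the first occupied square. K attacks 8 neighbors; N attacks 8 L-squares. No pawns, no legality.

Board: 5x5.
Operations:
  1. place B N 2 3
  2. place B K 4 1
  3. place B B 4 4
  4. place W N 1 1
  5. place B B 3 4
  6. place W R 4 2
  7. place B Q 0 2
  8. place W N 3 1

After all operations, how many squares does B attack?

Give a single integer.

Answer: 19

Derivation:
Op 1: place BN@(2,3)
Op 2: place BK@(4,1)
Op 3: place BB@(4,4)
Op 4: place WN@(1,1)
Op 5: place BB@(3,4)
Op 6: place WR@(4,2)
Op 7: place BQ@(0,2)
Op 8: place WN@(3,1)
Per-piece attacks for B:
  BQ@(0,2): attacks (0,3) (0,4) (0,1) (0,0) (1,2) (2,2) (3,2) (4,2) (1,3) (2,4) (1,1) [ray(1,0) blocked at (4,2); ray(1,-1) blocked at (1,1)]
  BN@(2,3): attacks (4,4) (0,4) (3,1) (4,2) (1,1) (0,2)
  BB@(3,4): attacks (4,3) (2,3) [ray(-1,-1) blocked at (2,3)]
  BK@(4,1): attacks (4,2) (4,0) (3,1) (3,2) (3,0)
  BB@(4,4): attacks (3,3) (2,2) (1,1) [ray(-1,-1) blocked at (1,1)]
Union (19 distinct): (0,0) (0,1) (0,2) (0,3) (0,4) (1,1) (1,2) (1,3) (2,2) (2,3) (2,4) (3,0) (3,1) (3,2) (3,3) (4,0) (4,2) (4,3) (4,4)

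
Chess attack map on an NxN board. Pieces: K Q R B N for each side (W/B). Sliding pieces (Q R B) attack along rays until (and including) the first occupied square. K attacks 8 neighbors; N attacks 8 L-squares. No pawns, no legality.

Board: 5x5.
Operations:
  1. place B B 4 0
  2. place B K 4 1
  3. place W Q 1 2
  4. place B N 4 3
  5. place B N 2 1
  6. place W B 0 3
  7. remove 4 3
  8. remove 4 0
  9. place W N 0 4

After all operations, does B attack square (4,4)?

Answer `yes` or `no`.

Answer: no

Derivation:
Op 1: place BB@(4,0)
Op 2: place BK@(4,1)
Op 3: place WQ@(1,2)
Op 4: place BN@(4,3)
Op 5: place BN@(2,1)
Op 6: place WB@(0,3)
Op 7: remove (4,3)
Op 8: remove (4,0)
Op 9: place WN@(0,4)
Per-piece attacks for B:
  BN@(2,1): attacks (3,3) (4,2) (1,3) (0,2) (4,0) (0,0)
  BK@(4,1): attacks (4,2) (4,0) (3,1) (3,2) (3,0)
B attacks (4,4): no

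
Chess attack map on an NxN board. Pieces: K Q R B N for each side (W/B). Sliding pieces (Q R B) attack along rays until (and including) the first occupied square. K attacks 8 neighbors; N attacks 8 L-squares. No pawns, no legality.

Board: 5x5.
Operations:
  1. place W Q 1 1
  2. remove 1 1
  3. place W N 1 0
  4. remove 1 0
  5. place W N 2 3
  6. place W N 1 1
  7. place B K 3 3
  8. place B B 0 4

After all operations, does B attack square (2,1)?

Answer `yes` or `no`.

Answer: no

Derivation:
Op 1: place WQ@(1,1)
Op 2: remove (1,1)
Op 3: place WN@(1,0)
Op 4: remove (1,0)
Op 5: place WN@(2,3)
Op 6: place WN@(1,1)
Op 7: place BK@(3,3)
Op 8: place BB@(0,4)
Per-piece attacks for B:
  BB@(0,4): attacks (1,3) (2,2) (3,1) (4,0)
  BK@(3,3): attacks (3,4) (3,2) (4,3) (2,3) (4,4) (4,2) (2,4) (2,2)
B attacks (2,1): no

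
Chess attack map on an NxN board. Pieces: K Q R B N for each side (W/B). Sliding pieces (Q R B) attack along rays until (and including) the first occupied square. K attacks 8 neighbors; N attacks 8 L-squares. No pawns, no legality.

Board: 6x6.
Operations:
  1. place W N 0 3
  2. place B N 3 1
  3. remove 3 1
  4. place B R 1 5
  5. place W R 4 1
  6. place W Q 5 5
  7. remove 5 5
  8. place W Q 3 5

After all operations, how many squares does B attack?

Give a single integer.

Op 1: place WN@(0,3)
Op 2: place BN@(3,1)
Op 3: remove (3,1)
Op 4: place BR@(1,5)
Op 5: place WR@(4,1)
Op 6: place WQ@(5,5)
Op 7: remove (5,5)
Op 8: place WQ@(3,5)
Per-piece attacks for B:
  BR@(1,5): attacks (1,4) (1,3) (1,2) (1,1) (1,0) (2,5) (3,5) (0,5) [ray(1,0) blocked at (3,5)]
Union (8 distinct): (0,5) (1,0) (1,1) (1,2) (1,3) (1,4) (2,5) (3,5)

Answer: 8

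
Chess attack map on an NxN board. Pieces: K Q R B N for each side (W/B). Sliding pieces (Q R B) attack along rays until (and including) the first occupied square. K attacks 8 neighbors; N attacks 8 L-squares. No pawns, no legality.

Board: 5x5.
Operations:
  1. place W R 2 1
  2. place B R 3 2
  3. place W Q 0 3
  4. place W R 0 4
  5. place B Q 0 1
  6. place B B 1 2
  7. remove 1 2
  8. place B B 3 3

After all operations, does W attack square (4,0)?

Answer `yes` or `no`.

Op 1: place WR@(2,1)
Op 2: place BR@(3,2)
Op 3: place WQ@(0,3)
Op 4: place WR@(0,4)
Op 5: place BQ@(0,1)
Op 6: place BB@(1,2)
Op 7: remove (1,2)
Op 8: place BB@(3,3)
Per-piece attacks for W:
  WQ@(0,3): attacks (0,4) (0,2) (0,1) (1,3) (2,3) (3,3) (1,4) (1,2) (2,1) [ray(0,1) blocked at (0,4); ray(0,-1) blocked at (0,1); ray(1,0) blocked at (3,3); ray(1,-1) blocked at (2,1)]
  WR@(0,4): attacks (0,3) (1,4) (2,4) (3,4) (4,4) [ray(0,-1) blocked at (0,3)]
  WR@(2,1): attacks (2,2) (2,3) (2,4) (2,0) (3,1) (4,1) (1,1) (0,1) [ray(-1,0) blocked at (0,1)]
W attacks (4,0): no

Answer: no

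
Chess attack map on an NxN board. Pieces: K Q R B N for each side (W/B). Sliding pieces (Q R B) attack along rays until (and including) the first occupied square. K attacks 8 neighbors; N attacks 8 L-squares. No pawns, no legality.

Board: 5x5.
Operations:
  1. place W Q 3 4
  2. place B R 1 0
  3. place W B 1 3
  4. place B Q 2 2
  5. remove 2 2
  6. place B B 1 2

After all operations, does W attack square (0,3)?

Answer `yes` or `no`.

Answer: no

Derivation:
Op 1: place WQ@(3,4)
Op 2: place BR@(1,0)
Op 3: place WB@(1,3)
Op 4: place BQ@(2,2)
Op 5: remove (2,2)
Op 6: place BB@(1,2)
Per-piece attacks for W:
  WB@(1,3): attacks (2,4) (2,2) (3,1) (4,0) (0,4) (0,2)
  WQ@(3,4): attacks (3,3) (3,2) (3,1) (3,0) (4,4) (2,4) (1,4) (0,4) (4,3) (2,3) (1,2) [ray(-1,-1) blocked at (1,2)]
W attacks (0,3): no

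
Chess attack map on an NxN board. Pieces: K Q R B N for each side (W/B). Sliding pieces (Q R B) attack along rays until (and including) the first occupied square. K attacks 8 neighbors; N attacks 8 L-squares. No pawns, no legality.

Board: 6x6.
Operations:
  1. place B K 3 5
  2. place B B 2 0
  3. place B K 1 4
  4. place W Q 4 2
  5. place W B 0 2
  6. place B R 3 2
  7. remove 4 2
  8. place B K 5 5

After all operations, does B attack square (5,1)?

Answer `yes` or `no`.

Op 1: place BK@(3,5)
Op 2: place BB@(2,0)
Op 3: place BK@(1,4)
Op 4: place WQ@(4,2)
Op 5: place WB@(0,2)
Op 6: place BR@(3,2)
Op 7: remove (4,2)
Op 8: place BK@(5,5)
Per-piece attacks for B:
  BK@(1,4): attacks (1,5) (1,3) (2,4) (0,4) (2,5) (2,3) (0,5) (0,3)
  BB@(2,0): attacks (3,1) (4,2) (5,3) (1,1) (0,2) [ray(-1,1) blocked at (0,2)]
  BR@(3,2): attacks (3,3) (3,4) (3,5) (3,1) (3,0) (4,2) (5,2) (2,2) (1,2) (0,2) [ray(0,1) blocked at (3,5); ray(-1,0) blocked at (0,2)]
  BK@(3,5): attacks (3,4) (4,5) (2,5) (4,4) (2,4)
  BK@(5,5): attacks (5,4) (4,5) (4,4)
B attacks (5,1): no

Answer: no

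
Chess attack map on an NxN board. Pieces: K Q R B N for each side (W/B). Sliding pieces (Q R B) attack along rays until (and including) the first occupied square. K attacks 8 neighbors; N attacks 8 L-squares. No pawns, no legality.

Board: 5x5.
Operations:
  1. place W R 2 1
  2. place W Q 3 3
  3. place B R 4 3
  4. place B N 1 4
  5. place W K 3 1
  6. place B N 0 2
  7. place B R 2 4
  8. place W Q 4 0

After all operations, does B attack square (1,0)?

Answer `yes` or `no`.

Answer: yes

Derivation:
Op 1: place WR@(2,1)
Op 2: place WQ@(3,3)
Op 3: place BR@(4,3)
Op 4: place BN@(1,4)
Op 5: place WK@(3,1)
Op 6: place BN@(0,2)
Op 7: place BR@(2,4)
Op 8: place WQ@(4,0)
Per-piece attacks for B:
  BN@(0,2): attacks (1,4) (2,3) (1,0) (2,1)
  BN@(1,4): attacks (2,2) (3,3) (0,2)
  BR@(2,4): attacks (2,3) (2,2) (2,1) (3,4) (4,4) (1,4) [ray(0,-1) blocked at (2,1); ray(-1,0) blocked at (1,4)]
  BR@(4,3): attacks (4,4) (4,2) (4,1) (4,0) (3,3) [ray(0,-1) blocked at (4,0); ray(-1,0) blocked at (3,3)]
B attacks (1,0): yes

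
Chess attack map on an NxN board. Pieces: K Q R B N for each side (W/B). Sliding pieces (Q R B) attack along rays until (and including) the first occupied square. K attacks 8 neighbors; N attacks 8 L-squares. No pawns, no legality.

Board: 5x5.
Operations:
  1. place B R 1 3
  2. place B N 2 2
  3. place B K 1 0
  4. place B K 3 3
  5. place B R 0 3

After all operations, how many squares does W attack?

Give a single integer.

Op 1: place BR@(1,3)
Op 2: place BN@(2,2)
Op 3: place BK@(1,0)
Op 4: place BK@(3,3)
Op 5: place BR@(0,3)
Per-piece attacks for W:
Union (0 distinct): (none)

Answer: 0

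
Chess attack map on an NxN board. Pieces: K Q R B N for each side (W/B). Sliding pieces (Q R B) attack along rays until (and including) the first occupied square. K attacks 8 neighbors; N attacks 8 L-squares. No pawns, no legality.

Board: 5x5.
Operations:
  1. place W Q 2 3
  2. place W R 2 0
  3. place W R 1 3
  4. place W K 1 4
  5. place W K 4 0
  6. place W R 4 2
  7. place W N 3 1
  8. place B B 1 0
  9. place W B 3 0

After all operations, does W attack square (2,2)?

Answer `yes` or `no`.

Answer: yes

Derivation:
Op 1: place WQ@(2,3)
Op 2: place WR@(2,0)
Op 3: place WR@(1,3)
Op 4: place WK@(1,4)
Op 5: place WK@(4,0)
Op 6: place WR@(4,2)
Op 7: place WN@(3,1)
Op 8: place BB@(1,0)
Op 9: place WB@(3,0)
Per-piece attacks for W:
  WR@(1,3): attacks (1,4) (1,2) (1,1) (1,0) (2,3) (0,3) [ray(0,1) blocked at (1,4); ray(0,-1) blocked at (1,0); ray(1,0) blocked at (2,3)]
  WK@(1,4): attacks (1,3) (2,4) (0,4) (2,3) (0,3)
  WR@(2,0): attacks (2,1) (2,2) (2,3) (3,0) (1,0) [ray(0,1) blocked at (2,3); ray(1,0) blocked at (3,0); ray(-1,0) blocked at (1,0)]
  WQ@(2,3): attacks (2,4) (2,2) (2,1) (2,0) (3,3) (4,3) (1,3) (3,4) (3,2) (4,1) (1,4) (1,2) (0,1) [ray(0,-1) blocked at (2,0); ray(-1,0) blocked at (1,3); ray(-1,1) blocked at (1,4)]
  WB@(3,0): attacks (4,1) (2,1) (1,2) (0,3)
  WN@(3,1): attacks (4,3) (2,3) (1,2) (1,0)
  WK@(4,0): attacks (4,1) (3,0) (3,1)
  WR@(4,2): attacks (4,3) (4,4) (4,1) (4,0) (3,2) (2,2) (1,2) (0,2) [ray(0,-1) blocked at (4,0)]
W attacks (2,2): yes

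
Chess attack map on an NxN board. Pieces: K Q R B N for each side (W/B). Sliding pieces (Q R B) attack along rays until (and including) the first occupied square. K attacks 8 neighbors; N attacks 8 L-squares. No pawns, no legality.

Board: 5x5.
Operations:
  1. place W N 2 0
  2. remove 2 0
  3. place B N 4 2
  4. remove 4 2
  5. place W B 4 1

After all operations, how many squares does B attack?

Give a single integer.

Answer: 0

Derivation:
Op 1: place WN@(2,0)
Op 2: remove (2,0)
Op 3: place BN@(4,2)
Op 4: remove (4,2)
Op 5: place WB@(4,1)
Per-piece attacks for B:
Union (0 distinct): (none)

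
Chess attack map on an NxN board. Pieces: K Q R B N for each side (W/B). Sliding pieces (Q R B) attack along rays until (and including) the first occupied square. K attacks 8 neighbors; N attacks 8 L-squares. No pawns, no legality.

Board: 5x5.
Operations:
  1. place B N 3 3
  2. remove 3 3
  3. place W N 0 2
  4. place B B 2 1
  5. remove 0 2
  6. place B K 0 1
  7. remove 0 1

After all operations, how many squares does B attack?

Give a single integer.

Answer: 6

Derivation:
Op 1: place BN@(3,3)
Op 2: remove (3,3)
Op 3: place WN@(0,2)
Op 4: place BB@(2,1)
Op 5: remove (0,2)
Op 6: place BK@(0,1)
Op 7: remove (0,1)
Per-piece attacks for B:
  BB@(2,1): attacks (3,2) (4,3) (3,0) (1,2) (0,3) (1,0)
Union (6 distinct): (0,3) (1,0) (1,2) (3,0) (3,2) (4,3)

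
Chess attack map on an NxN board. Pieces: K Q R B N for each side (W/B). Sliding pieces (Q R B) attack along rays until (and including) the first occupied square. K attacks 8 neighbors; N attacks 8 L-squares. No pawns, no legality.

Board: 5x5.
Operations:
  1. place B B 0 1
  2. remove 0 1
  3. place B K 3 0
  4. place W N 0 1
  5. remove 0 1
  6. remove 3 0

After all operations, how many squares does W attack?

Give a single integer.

Answer: 0

Derivation:
Op 1: place BB@(0,1)
Op 2: remove (0,1)
Op 3: place BK@(3,0)
Op 4: place WN@(0,1)
Op 5: remove (0,1)
Op 6: remove (3,0)
Per-piece attacks for W:
Union (0 distinct): (none)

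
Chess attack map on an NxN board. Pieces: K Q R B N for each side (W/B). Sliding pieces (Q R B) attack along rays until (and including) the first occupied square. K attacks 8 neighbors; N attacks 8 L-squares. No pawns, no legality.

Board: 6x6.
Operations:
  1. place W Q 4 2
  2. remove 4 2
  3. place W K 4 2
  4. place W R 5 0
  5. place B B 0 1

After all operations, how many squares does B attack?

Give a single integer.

Op 1: place WQ@(4,2)
Op 2: remove (4,2)
Op 3: place WK@(4,2)
Op 4: place WR@(5,0)
Op 5: place BB@(0,1)
Per-piece attacks for B:
  BB@(0,1): attacks (1,2) (2,3) (3,4) (4,5) (1,0)
Union (5 distinct): (1,0) (1,2) (2,3) (3,4) (4,5)

Answer: 5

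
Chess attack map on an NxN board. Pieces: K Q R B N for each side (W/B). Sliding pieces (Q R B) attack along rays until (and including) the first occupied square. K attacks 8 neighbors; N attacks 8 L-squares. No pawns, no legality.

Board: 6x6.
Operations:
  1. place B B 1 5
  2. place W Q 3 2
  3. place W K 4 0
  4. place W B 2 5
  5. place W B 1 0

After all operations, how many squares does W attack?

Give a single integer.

Answer: 23

Derivation:
Op 1: place BB@(1,5)
Op 2: place WQ@(3,2)
Op 3: place WK@(4,0)
Op 4: place WB@(2,5)
Op 5: place WB@(1,0)
Per-piece attacks for W:
  WB@(1,0): attacks (2,1) (3,2) (0,1) [ray(1,1) blocked at (3,2)]
  WB@(2,5): attacks (3,4) (4,3) (5,2) (1,4) (0,3)
  WQ@(3,2): attacks (3,3) (3,4) (3,5) (3,1) (3,0) (4,2) (5,2) (2,2) (1,2) (0,2) (4,3) (5,4) (4,1) (5,0) (2,3) (1,4) (0,5) (2,1) (1,0) [ray(-1,-1) blocked at (1,0)]
  WK@(4,0): attacks (4,1) (5,0) (3,0) (5,1) (3,1)
Union (23 distinct): (0,1) (0,2) (0,3) (0,5) (1,0) (1,2) (1,4) (2,1) (2,2) (2,3) (3,0) (3,1) (3,2) (3,3) (3,4) (3,5) (4,1) (4,2) (4,3) (5,0) (5,1) (5,2) (5,4)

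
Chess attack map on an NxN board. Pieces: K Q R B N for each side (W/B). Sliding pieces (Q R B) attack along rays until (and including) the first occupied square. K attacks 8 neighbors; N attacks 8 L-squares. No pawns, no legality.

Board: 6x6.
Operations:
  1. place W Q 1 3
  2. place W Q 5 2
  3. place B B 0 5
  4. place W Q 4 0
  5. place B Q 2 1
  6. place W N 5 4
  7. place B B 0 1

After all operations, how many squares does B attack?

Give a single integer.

Answer: 21

Derivation:
Op 1: place WQ@(1,3)
Op 2: place WQ@(5,2)
Op 3: place BB@(0,5)
Op 4: place WQ@(4,0)
Op 5: place BQ@(2,1)
Op 6: place WN@(5,4)
Op 7: place BB@(0,1)
Per-piece attacks for B:
  BB@(0,1): attacks (1,2) (2,3) (3,4) (4,5) (1,0)
  BB@(0,5): attacks (1,4) (2,3) (3,2) (4,1) (5,0)
  BQ@(2,1): attacks (2,2) (2,3) (2,4) (2,5) (2,0) (3,1) (4,1) (5,1) (1,1) (0,1) (3,2) (4,3) (5,4) (3,0) (1,2) (0,3) (1,0) [ray(-1,0) blocked at (0,1); ray(1,1) blocked at (5,4)]
Union (21 distinct): (0,1) (0,3) (1,0) (1,1) (1,2) (1,4) (2,0) (2,2) (2,3) (2,4) (2,5) (3,0) (3,1) (3,2) (3,4) (4,1) (4,3) (4,5) (5,0) (5,1) (5,4)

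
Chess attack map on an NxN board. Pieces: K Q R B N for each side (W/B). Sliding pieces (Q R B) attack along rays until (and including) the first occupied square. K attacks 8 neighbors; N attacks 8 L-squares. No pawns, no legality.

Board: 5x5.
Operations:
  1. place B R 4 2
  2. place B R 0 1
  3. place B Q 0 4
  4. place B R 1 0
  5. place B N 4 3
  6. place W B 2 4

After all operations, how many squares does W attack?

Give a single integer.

Op 1: place BR@(4,2)
Op 2: place BR@(0,1)
Op 3: place BQ@(0,4)
Op 4: place BR@(1,0)
Op 5: place BN@(4,3)
Op 6: place WB@(2,4)
Per-piece attacks for W:
  WB@(2,4): attacks (3,3) (4,2) (1,3) (0,2) [ray(1,-1) blocked at (4,2)]
Union (4 distinct): (0,2) (1,3) (3,3) (4,2)

Answer: 4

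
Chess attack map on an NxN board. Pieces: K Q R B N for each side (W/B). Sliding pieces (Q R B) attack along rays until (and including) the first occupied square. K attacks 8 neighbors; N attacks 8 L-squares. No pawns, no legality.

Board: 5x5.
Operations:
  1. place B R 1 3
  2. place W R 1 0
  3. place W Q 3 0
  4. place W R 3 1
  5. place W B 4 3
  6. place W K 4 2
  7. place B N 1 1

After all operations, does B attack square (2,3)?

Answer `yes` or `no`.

Op 1: place BR@(1,3)
Op 2: place WR@(1,0)
Op 3: place WQ@(3,0)
Op 4: place WR@(3,1)
Op 5: place WB@(4,3)
Op 6: place WK@(4,2)
Op 7: place BN@(1,1)
Per-piece attacks for B:
  BN@(1,1): attacks (2,3) (3,2) (0,3) (3,0)
  BR@(1,3): attacks (1,4) (1,2) (1,1) (2,3) (3,3) (4,3) (0,3) [ray(0,-1) blocked at (1,1); ray(1,0) blocked at (4,3)]
B attacks (2,3): yes

Answer: yes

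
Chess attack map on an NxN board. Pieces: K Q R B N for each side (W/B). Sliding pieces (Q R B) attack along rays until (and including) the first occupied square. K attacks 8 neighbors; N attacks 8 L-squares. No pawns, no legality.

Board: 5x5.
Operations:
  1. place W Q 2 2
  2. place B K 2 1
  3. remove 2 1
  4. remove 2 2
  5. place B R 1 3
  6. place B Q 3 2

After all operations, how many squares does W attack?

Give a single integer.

Answer: 0

Derivation:
Op 1: place WQ@(2,2)
Op 2: place BK@(2,1)
Op 3: remove (2,1)
Op 4: remove (2,2)
Op 5: place BR@(1,3)
Op 6: place BQ@(3,2)
Per-piece attacks for W:
Union (0 distinct): (none)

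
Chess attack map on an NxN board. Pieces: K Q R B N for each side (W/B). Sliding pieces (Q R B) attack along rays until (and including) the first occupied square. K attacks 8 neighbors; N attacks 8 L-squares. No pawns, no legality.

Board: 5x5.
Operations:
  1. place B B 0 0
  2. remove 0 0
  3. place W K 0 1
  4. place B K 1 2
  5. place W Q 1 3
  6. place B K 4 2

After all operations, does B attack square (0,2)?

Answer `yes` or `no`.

Op 1: place BB@(0,0)
Op 2: remove (0,0)
Op 3: place WK@(0,1)
Op 4: place BK@(1,2)
Op 5: place WQ@(1,3)
Op 6: place BK@(4,2)
Per-piece attacks for B:
  BK@(1,2): attacks (1,3) (1,1) (2,2) (0,2) (2,3) (2,1) (0,3) (0,1)
  BK@(4,2): attacks (4,3) (4,1) (3,2) (3,3) (3,1)
B attacks (0,2): yes

Answer: yes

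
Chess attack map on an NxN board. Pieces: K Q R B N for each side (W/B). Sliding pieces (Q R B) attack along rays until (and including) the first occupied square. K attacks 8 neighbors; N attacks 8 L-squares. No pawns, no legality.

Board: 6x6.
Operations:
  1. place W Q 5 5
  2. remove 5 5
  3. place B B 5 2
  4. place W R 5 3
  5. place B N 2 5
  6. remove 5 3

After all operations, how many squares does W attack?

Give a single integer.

Answer: 0

Derivation:
Op 1: place WQ@(5,5)
Op 2: remove (5,5)
Op 3: place BB@(5,2)
Op 4: place WR@(5,3)
Op 5: place BN@(2,5)
Op 6: remove (5,3)
Per-piece attacks for W:
Union (0 distinct): (none)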